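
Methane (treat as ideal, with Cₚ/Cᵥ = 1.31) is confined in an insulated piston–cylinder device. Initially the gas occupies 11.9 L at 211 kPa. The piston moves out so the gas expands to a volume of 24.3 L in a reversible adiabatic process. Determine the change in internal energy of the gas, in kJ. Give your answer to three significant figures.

P₂ = P₁(V₁/V₂)^γ = 211×(11.9/24.3)^(1.31) = 82.81 kPa.
For a reversible adiabat, W_by_gas = (P₁V₁ − P₂V₂)/(γ−1).
W_by = (211000×0.0119 − 82810×0.0243) / (0.31) = 1608 J.
Q = 0 ⇒ ΔU = −W_by = -1608 J.

ΔU ≈ -1.61 kJ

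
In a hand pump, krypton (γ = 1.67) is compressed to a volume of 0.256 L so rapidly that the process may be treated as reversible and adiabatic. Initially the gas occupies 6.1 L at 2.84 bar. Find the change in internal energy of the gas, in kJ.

P₂ = P₁(V₁/V₂)^γ = 2.84×(6.1/0.256)^(1.67) = 566.3 bar.
For a reversible adiabat, W_by_gas = (P₁V₁ − P₂V₂)/(γ−1).
W_by = (284000×0.0061 − 5.663×10^7×0.000256) / (0.67) = -19050 J.
Q = 0 ⇒ ΔU = −W_by = 19050 J.

ΔU ≈ 19.1 kJ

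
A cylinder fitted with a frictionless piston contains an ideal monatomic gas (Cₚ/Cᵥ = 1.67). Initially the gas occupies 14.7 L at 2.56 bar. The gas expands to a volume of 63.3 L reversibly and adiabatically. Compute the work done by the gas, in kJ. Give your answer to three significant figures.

P₂ = P₁(V₁/V₂)^γ = 2.56×(14.7/63.3)^(1.67) = 0.2235 bar.
For a reversible adiabat, W_by_gas = (P₁V₁ − P₂V₂)/(γ−1).
W_by = (256000×0.0147 − 22350×0.0633) / (0.67) = 3505 J.

W ≈ 3.50 kJ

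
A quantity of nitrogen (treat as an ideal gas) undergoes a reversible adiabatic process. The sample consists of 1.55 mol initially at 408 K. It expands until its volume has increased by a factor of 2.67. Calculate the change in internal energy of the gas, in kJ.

For a reversible adiabat TV^(γ−1) is constant, so T₂ = T₁ (V₁/V₂)^(γ−1).
γ = 7/5 for a diatomic ideal gas, so γ−1 = 2/5.
T₂ = 408 × (1/2.67)^(2/5) = 275.5 K.
Q = 0, so ΔU = W_on_gas = nCᵥΔT with Cᵥ = R/(γ−1) = 20.79 J/(mol·K).
ΔU = 1.55 × 20.79 × (275.5 − 408) = -4270 J.

ΔU ≈ -4.27 kJ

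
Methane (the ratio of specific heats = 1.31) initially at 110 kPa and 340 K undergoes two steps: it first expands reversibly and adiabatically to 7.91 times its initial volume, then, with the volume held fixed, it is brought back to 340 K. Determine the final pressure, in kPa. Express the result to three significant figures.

P₃ ≈ 13.9 kPa

Adiabatic step (PV^γ = const): P₂ = 110×(1/7.91)^(1.31) = 7.325 kPa; T₂ = 340×(1/7.91)^(0.31) = 179.1 K.
Isochoric: P₃ = P₂(T₃/T₂) = 7.325 × (340/179.1) = 13.91 kPa.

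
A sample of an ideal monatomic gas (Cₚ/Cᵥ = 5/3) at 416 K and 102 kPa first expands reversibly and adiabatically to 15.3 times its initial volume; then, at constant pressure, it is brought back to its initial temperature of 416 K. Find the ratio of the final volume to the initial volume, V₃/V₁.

V₃/V₁ ≈ 94.3

Adiabatic step: V₂/V₁ = 15.3; T₂ = T₁·(1/15.3)^(2/3) = 67.5 K.
Isobaric step: V₃/V₂ = T₃/T₂ = 416/67.5.
V₃/V₁ = (V₂/V₁)(V₃/V₂) = 15.3 × (416/67.5) = 94.29.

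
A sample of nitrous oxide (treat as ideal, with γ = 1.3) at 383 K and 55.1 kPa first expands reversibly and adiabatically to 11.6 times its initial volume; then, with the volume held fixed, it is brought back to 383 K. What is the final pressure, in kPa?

Adiabatic step (PV^γ = const): P₂ = 55.1×(1/11.6)^(1.3) = 2.277 kPa; T₂ = 383×(1/11.6)^(0.3) = 183.6 K.
Isochoric: P₃ = P₂(T₃/T₂) = 2.277 × (383/183.6) = 4.75 kPa.

P₃ ≈ 4.75 kPa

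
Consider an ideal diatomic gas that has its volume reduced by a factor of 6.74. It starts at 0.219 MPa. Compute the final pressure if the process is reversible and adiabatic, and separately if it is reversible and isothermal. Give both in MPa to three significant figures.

adiabatic: 3.17 MPa; isothermal: 1.48 MPa

For a diatomic ideal gas γ = 7/5.
Isothermal: P₂ = P₁(V₁/V₂) = 0.219×6.74 = 1.476 MPa.
Adiabatic: P₂ = P₁(V₁/V₂)^γ = 0.219×6.74^(7/5) = 3.166 MPa.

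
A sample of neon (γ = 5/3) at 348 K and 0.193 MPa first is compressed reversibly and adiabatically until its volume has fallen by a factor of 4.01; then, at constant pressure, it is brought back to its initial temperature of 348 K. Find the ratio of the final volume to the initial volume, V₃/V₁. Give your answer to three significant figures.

V₃/V₁ ≈ 0.0988

Adiabatic step: V₂/V₁ = 0.2494; T₂ = T₁·4.01^(2/3) = 878.4 K.
Isobaric step: V₃/V₂ = T₃/T₂ = 348/878.4.
V₃/V₁ = (V₂/V₁)(V₃/V₂) = 0.2494 × (348/878.4) = 0.0988.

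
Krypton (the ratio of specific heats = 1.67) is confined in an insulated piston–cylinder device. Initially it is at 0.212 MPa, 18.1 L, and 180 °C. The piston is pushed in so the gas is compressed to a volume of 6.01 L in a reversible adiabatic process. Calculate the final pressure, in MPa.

P₂ ≈ 1.34 MPa

Adiabatic: P₁V₁^γ = P₂V₂^γ ⇒ P₂ = P₁ (V₁/V₂)^γ.
P₂ = 0.212 × (18.1/6.01)^(1.67) = 1.336 MPa.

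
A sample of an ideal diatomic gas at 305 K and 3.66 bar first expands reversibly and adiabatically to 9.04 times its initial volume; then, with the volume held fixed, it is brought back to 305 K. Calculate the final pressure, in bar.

P₃ ≈ 0.405 bar

For a diatomic ideal gas γ = 7/5.
Adiabatic step (PV^γ = const): P₂ = 3.66×(1/9.04)^(7/5) = 0.1678 bar; T₂ = 305×(1/9.04)^(2/5) = 126.4 K.
Isochoric: P₃ = P₂(T₃/T₂) = 0.1678 × (305/126.4) = 0.4049 bar.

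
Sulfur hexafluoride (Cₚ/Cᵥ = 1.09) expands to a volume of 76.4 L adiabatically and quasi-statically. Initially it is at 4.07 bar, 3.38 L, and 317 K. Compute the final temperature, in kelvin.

T₂ ≈ 239 K

Adiabatic: T₁V₁^(γ−1) = T₂V₂^(γ−1) ⇒ T₂ = T₁ (V₁/V₂)^(γ−1).
T₂ = 317 × (3.38/76.4)^(0.09) = 239.4 K.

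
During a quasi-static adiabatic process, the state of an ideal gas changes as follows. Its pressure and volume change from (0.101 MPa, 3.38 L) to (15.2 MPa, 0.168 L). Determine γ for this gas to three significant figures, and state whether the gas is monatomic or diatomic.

PV^γ = const ⇒ γ = ln(P₂/P₁) / ln(V₁/V₂).
γ = ln(15.2/0.101) / ln(3.38/0.168) = 1.67.
γ ≈ 1.67 is close to 5/3, so the gas is monatomic.

γ ≈ 1.67; monatomic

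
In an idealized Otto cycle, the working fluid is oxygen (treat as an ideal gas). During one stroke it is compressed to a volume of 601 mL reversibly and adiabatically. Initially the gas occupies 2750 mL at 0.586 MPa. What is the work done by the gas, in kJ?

γ = 7/5 for a diatomic ideal gas.
P₂ = P₁(V₁/V₂)^γ = 0.586×(2750/601)^(7/5) = 4.927 MPa.
For a reversible adiabat, W_by_gas = (P₁V₁ − P₂V₂)/(γ−1).
W_by = (586000×0.00275 − 4.927×10^6×0.000601) / (2/5) = -3373 J.

W ≈ -3.37 kJ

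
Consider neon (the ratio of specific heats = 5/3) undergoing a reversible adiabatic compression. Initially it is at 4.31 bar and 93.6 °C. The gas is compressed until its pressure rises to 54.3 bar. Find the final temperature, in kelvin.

Along an adiabat T P^((1−γ)/γ) is constant, so T₂ = T₁ (P₂/P₁)^((γ−1)/γ).
T₁ = 93.6 °C = 366.8 K.
T₂ = 366.8 × (54.3/4.31)^(2/5) = 1010 K.

T₂ ≈ 1010 K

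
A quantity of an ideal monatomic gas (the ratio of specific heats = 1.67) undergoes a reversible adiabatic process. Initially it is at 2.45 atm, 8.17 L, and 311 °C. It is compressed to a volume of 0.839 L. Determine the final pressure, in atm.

Since PV^γ is constant along a reversible adiabat, P₂ = P₁ (V₁/V₂)^γ.
P₂ = 2.45 × (8.17/0.839)^(1.67) = 109.6 atm.

P₂ ≈ 110 atm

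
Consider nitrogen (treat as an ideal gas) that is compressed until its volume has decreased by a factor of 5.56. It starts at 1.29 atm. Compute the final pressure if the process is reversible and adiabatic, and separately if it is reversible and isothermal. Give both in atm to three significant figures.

adiabatic: 14.2 atm; isothermal: 7.17 atm

For a diatomic ideal gas γ = 7/5.
Isothermal: P₂ = P₁(V₁/V₂) = 1.29×5.56 = 7.172 atm.
Adiabatic: P₂ = P₁(V₁/V₂)^γ = 1.29×5.56^(7/5) = 14.25 atm.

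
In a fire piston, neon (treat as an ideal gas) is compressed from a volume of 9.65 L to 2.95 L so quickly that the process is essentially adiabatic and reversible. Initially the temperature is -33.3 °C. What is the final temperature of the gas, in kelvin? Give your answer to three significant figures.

Adiabatic: T₁V₁^(γ−1) = T₂V₂^(γ−1) ⇒ T₂ = T₁ (V₁/V₂)^(γ−1).
For a monatomic ideal gas γ = 5/3, so γ−1 = 2/3.
T₁ = -33.3 °C = 239.8 K.
T₂ = 239.8 × (9.65/2.95)^(2/3) = 528.5 K.

T₂ ≈ 529 K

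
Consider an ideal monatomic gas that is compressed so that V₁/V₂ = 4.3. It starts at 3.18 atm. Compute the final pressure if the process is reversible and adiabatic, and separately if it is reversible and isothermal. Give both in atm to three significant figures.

adiabatic: 36.2 atm; isothermal: 13.7 atm

For a monatomic ideal gas γ = 5/3.
Isothermal: P₂ = P₁(V₁/V₂) = 3.18×4.3 = 13.67 atm.
Adiabatic: P₂ = P₁(V₁/V₂)^γ = 3.18×4.3^(5/3) = 36.16 atm.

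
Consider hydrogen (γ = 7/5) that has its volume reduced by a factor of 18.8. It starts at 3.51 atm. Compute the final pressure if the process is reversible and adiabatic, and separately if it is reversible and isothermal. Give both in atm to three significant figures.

Isothermal: P₂ = P₁(V₁/V₂) = 3.51×18.8 = 65.99 atm.
Adiabatic: P₂ = P₁(V₁/V₂)^γ = 3.51×18.8^(7/5) = 213.4 atm.

adiabatic: 213 atm; isothermal: 66.0 atm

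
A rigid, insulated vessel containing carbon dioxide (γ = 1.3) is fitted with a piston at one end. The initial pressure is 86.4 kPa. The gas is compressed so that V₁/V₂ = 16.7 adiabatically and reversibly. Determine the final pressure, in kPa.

Adiabatic: P₁V₁^γ = P₂V₂^γ ⇒ P₂ = P₁ (V₁/V₂)^γ.
P₂ = 86.4 × 16.7^(1.3) = 3358 kPa.

P₂ ≈ 3360 kPa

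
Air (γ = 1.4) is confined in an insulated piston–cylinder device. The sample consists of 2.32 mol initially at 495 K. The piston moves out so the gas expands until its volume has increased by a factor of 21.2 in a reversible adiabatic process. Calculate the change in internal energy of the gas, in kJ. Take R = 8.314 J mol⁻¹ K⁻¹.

Adiabatic: T₁V₁^(γ−1) = T₂V₂^(γ−1) ⇒ T₂ = T₁ (V₁/V₂)^(γ−1).
T₂ = 495 × (1/21.2)^(0.4) = 145.9 K.
Q = 0, so ΔU = W_on_gas = nCᵥΔT with Cᵥ = R/(γ−1) = 20.79 J/(mol·K).
ΔU = 2.32 × 20.79 × (145.9 − 495) = -16830 J.

ΔU ≈ -16.8 kJ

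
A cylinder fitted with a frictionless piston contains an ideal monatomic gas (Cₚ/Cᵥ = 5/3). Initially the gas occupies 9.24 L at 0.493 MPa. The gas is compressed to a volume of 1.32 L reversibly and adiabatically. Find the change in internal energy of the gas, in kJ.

ΔU ≈ 18.2 kJ

P₂ = P₁(V₁/V₂)^γ = 0.493×(9.24/1.32)^(5/3) = 12.63 MPa.
For a reversible adiabat, W_by_gas = (P₁V₁ − P₂V₂)/(γ−1).
W_by = (493000×0.00924 − 1.263×10^7×0.00132) / (2/3) = -18170 J.
Q = 0 ⇒ ΔU = −W_by = 18170 J.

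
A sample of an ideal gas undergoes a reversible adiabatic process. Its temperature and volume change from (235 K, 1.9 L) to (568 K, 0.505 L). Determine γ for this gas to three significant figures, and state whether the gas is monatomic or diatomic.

TV^(γ−1) = const ⇒ γ − 1 = ln(T₂/T₁) / ln(V₁/V₂).
γ = 1 + ln(568/235) / ln(1.9/0.505) = 1.666.
γ ≈ 1.67 is close to 5/3, so the gas is monatomic.

γ ≈ 1.67; monatomic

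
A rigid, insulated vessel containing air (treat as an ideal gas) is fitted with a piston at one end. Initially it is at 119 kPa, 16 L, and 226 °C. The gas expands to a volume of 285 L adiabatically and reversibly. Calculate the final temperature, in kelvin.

T₂ ≈ 158 K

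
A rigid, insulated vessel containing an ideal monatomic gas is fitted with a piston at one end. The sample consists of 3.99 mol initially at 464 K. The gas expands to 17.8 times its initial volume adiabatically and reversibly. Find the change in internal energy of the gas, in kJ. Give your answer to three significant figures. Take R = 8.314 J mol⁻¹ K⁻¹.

ΔU ≈ -19.7 kJ

For a reversible adiabat TV^(γ−1) is constant, so T₂ = T₁ (V₁/V₂)^(γ−1).
γ = 5/3 for a monatomic ideal gas, so γ−1 = 2/3.
T₂ = 464 × (1/17.8)^(2/3) = 68.06 K.
Q = 0, so ΔU = W_on_gas = nCᵥΔT with Cᵥ = R/(γ−1) = 12.47 J/(mol·K).
ΔU = 3.99 × 12.47 × (68.06 − 464) = -19700 J.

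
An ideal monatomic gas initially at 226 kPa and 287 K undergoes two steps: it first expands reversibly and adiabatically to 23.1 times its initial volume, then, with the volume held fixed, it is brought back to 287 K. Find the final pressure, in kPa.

P₃ ≈ 9.78 kPa

For a monatomic ideal gas γ = 5/3.
Adiabatic step (PV^γ = const): P₂ = 226×(1/23.1)^(5/3) = 1.206 kPa; T₂ = 287×(1/23.1)^(2/3) = 35.38 K.
Isochoric: P₃ = P₂(T₃/T₂) = 1.206 × (287/35.38) = 9.784 kPa.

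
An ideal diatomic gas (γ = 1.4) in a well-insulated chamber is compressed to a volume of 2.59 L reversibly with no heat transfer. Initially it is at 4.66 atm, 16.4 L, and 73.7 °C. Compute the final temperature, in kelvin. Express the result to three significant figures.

T₂ ≈ 726 K

Adiabatic: T₁V₁^(γ−1) = T₂V₂^(γ−1) ⇒ T₂ = T₁ (V₁/V₂)^(γ−1).
T₁ = 73.7 °C = 346.8 K.
T₂ = 346.8 × (16.4/2.59)^(0.4) = 725.7 K.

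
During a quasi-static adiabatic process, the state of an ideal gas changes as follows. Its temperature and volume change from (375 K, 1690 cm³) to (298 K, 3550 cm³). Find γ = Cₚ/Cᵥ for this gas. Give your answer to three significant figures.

γ ≈ 1.31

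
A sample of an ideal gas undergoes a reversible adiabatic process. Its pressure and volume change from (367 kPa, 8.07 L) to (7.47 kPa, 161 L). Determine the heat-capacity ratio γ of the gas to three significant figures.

γ ≈ 1.30

PV^γ = const ⇒ γ = ln(P₂/P₁) / ln(V₁/V₂).
γ = ln(7.47/367) / ln(8.07/161) = 1.301.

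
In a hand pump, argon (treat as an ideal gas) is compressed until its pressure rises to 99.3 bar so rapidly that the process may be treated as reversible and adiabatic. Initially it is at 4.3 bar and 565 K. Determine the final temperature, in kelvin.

Along an adiabat T P^((1−γ)/γ) is constant, so T₂ = T₁ (P₂/P₁)^((γ−1)/γ).
For a monatomic ideal gas γ = 5/3, so (γ−1)/γ = 2/5.
T₂ = 565 × (99.3/4.3)^(2/5) = 1984 K.

T₂ ≈ 1980 K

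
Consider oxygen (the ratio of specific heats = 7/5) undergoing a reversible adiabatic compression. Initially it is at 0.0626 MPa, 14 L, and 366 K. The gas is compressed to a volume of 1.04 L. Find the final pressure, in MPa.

P₂ ≈ 2.38 MPa

Adiabatic: P₁V₁^γ = P₂V₂^γ ⇒ P₂ = P₁ (V₁/V₂)^γ.
P₂ = 0.0626 × (14/1.04)^(7/5) = 2.384 MPa.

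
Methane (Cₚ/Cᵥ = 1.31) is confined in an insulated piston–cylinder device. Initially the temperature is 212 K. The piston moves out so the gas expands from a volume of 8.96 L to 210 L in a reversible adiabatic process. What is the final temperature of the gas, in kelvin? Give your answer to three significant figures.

For a reversible adiabat TV^(γ−1) is constant, so T₂ = T₁ (V₁/V₂)^(γ−1).
T₂ = 212 × (8.96/210)^(0.31) = 79.74 K.

T₂ ≈ 79.7 K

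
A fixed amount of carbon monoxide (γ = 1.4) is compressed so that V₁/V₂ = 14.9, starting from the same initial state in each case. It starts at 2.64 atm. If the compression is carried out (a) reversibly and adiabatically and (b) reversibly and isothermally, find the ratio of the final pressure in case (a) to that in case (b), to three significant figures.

Isothermal: P_b = P₁(V₁/V₂) = 2.64×14.9.
Adiabatic: P_a = P₁(V₁/V₂)^γ = 2.64×14.9^(1.4).
P_a/P_b = (V₁/V₂)^(γ−1) = 14.9^(0.4) = 2.946.

P_adiabatic / P_isothermal ≈ 2.95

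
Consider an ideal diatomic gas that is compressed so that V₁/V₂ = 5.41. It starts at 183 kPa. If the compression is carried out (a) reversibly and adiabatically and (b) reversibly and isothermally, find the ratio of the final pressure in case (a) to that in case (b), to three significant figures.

For a diatomic ideal gas γ = 7/5.
Isothermal: P_b = P₁(V₁/V₂) = 183×5.41.
Adiabatic: P_a = P₁(V₁/V₂)^γ = 183×5.41^(7/5).
P_a/P_b = (V₁/V₂)^(γ−1) = 5.41^(2/5) = 1.965.

P_adiabatic / P_isothermal ≈ 1.96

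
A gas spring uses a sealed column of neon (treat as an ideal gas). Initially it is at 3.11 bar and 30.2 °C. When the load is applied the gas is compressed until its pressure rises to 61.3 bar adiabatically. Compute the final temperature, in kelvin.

Along an adiabat T P^((1−γ)/γ) is constant, so T₂ = T₁ (P₂/P₁)^((γ−1)/γ).
For a monatomic ideal gas γ = 5/3, so (γ−1)/γ = 2/5.
T₁ = 30.2 °C = 303.3 K.
T₂ = 303.3 × (61.3/3.11)^(2/5) = 999.6 K.

T₂ ≈ 1000 K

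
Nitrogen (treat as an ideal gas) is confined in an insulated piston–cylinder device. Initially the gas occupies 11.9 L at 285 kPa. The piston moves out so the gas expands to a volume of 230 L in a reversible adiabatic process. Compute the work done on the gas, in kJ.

W ≈ -5.89 kJ

γ = 7/5 for a diatomic ideal gas.
P₂ = P₁(V₁/V₂)^γ = 285×(11.9/230)^(7/5) = 4.51 kPa.
For a reversible adiabat, W_by_gas = (P₁V₁ − P₂V₂)/(γ−1).
W_by = (285000×0.0119 − 4510×0.23) / (2/5) = 5885 J.
W_on_gas = −W_by = -5885 J.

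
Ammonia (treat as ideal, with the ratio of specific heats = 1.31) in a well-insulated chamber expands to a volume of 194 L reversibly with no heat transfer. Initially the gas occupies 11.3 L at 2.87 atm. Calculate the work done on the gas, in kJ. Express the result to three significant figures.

W ≈ -6.21 kJ

P₂ = P₁(V₁/V₂)^γ = 2.87×(11.3/194)^(1.31) = 0.06925 atm.
For a reversible adiabat, W_by_gas = (P₁V₁ − P₂V₂)/(γ−1).
W_by = (290800×0.0113 − 7016×0.194) / (0.31) = 6209 J.
W_on_gas = −W_by = -6209 J.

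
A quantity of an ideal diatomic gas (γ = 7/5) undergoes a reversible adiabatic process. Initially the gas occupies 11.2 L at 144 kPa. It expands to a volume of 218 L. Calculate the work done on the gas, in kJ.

P₂ = P₁(V₁/V₂)^γ = 144×(11.2/218)^(7/5) = 2.256 kPa.
For a reversible adiabat, W_by_gas = (P₁V₁ − P₂V₂)/(γ−1).
W_by = (144000×0.0112 − 2256×0.218) / (2/5) = 2802 J.
W_on_gas = −W_by = -2802 J.

W ≈ -2.80 kJ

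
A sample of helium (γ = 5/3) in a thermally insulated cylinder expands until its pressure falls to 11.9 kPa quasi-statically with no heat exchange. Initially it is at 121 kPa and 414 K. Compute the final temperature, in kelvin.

Along an adiabat T P^((1−γ)/γ) is constant, so T₂ = T₁ (P₂/P₁)^((γ−1)/γ).
T₂ = 414 × (11.9/121)^(2/5) = 163.7 K.

T₂ ≈ 164 K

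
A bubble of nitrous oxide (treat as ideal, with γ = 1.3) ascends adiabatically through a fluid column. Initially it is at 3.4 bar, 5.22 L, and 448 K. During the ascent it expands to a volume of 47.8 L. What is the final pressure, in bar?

Adiabatic: P₁V₁^γ = P₂V₂^γ ⇒ P₂ = P₁ (V₁/V₂)^γ.
P₂ = 3.4 × (5.22/47.8)^(1.3) = 0.1911 bar.

P₂ ≈ 0.191 bar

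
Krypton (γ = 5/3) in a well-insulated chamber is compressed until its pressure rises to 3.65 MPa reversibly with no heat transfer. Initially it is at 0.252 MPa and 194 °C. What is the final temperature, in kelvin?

T₂ ≈ 1360 K

Along an adiabat T P^((1−γ)/γ) is constant, so T₂ = T₁ (P₂/P₁)^((γ−1)/γ).
T₁ = 194 °C = 467.1 K.
T₂ = 467.1 × (3.65/0.252)^(2/5) = 1361 K.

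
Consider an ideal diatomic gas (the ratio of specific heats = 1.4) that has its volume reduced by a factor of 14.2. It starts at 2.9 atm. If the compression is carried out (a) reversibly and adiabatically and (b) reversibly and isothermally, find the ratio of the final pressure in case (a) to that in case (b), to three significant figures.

Isothermal: P_b = P₁(V₁/V₂) = 2.9×14.2.
Adiabatic: P_a = P₁(V₁/V₂)^γ = 2.9×14.2^(1.4).
P_a/P_b = (V₁/V₂)^(γ−1) = 14.2^(0.4) = 2.89.

P_adiabatic / P_isothermal ≈ 2.89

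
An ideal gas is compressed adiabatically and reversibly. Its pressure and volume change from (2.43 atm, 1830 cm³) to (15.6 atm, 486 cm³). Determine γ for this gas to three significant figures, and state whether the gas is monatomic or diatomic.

γ ≈ 1.40; diatomic

PV^γ = const ⇒ γ = ln(P₂/P₁) / ln(V₁/V₂).
γ = ln(15.6/2.43) / ln(1830/486) = 1.402.
γ ≈ 1.40 is close to 7/5, so the gas is diatomic.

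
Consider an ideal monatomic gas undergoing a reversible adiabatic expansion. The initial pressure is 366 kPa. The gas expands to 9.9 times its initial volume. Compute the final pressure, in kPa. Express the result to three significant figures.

Since PV^γ is constant along a reversible adiabat, P₂ = P₁ (V₁/V₂)^γ.
For a monatomic ideal gas γ = 5/3.
P₂ = 366 × (1/9.9)^(5/3) = 8.018 kPa.

P₂ ≈ 8.02 kPa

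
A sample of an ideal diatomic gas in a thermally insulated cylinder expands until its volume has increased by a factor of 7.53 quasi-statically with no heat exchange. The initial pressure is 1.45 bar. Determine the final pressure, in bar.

P₂ ≈ 0.0859 bar

Adiabatic: P₁V₁^γ = P₂V₂^γ ⇒ P₂ = P₁ (V₁/V₂)^γ.
For a diatomic ideal gas γ = 7/5.
P₂ = 1.45 × (1/7.53)^(7/5) = 0.08587 bar.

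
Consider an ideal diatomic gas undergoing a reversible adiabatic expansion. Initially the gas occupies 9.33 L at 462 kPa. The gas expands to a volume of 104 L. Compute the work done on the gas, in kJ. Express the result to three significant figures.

W ≈ -6.67 kJ

γ = 7/5 for a diatomic ideal gas.
P₂ = P₁(V₁/V₂)^γ = 462×(9.33/104)^(7/5) = 15.8 kPa.
For a reversible adiabat, W_by_gas = (P₁V₁ − P₂V₂)/(γ−1).
W_by = (462000×0.00933 − 15800×0.104) / (2/5) = 6668 J.
W_on_gas = −W_by = -6668 J.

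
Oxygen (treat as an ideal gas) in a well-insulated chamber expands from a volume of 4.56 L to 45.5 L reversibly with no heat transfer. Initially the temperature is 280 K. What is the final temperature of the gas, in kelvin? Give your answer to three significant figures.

Adiabatic: T₁V₁^(γ−1) = T₂V₂^(γ−1) ⇒ T₂ = T₁ (V₁/V₂)^(γ−1).
For a diatomic ideal gas γ = 7/5, so γ−1 = 2/5.
T₂ = 280 × (4.56/45.5)^(2/5) = 111.6 K.

T₂ ≈ 112 K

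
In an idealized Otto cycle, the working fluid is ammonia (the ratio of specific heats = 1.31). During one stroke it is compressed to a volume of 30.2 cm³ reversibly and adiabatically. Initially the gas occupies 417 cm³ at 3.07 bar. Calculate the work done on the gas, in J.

P₂ = P₁(V₁/V₂)^γ = 3.07×(417/30.2)^(1.31) = 95.65 bar.
For a reversible adiabat, W_by_gas = (P₁V₁ − P₂V₂)/(γ−1).
W_by = (307000×0.000417 − 9.565×10^6×3.02×10^-5) / (0.31) = -518.9 J.
W_on_gas = −W_by = 518.9 J.

W ≈ 519 J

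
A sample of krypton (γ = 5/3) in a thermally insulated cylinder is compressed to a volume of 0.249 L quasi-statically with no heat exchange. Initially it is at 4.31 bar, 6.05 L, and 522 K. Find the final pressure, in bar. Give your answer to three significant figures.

P₂ ≈ 878 bar

Adiabatic: P₁V₁^γ = P₂V₂^γ ⇒ P₂ = P₁ (V₁/V₂)^γ.
P₂ = 4.31 × (6.05/0.249)^(5/3) = 878.5 bar.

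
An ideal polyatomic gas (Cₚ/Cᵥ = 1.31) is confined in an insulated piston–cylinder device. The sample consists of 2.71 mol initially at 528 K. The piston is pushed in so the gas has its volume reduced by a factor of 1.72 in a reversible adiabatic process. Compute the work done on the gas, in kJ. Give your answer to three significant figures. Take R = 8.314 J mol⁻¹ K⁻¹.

W ≈ 7.03 kJ

Adiabatic: T₁V₁^(γ−1) = T₂V₂^(γ−1) ⇒ T₂ = T₁ (V₁/V₂)^(γ−1).
T₂ = 528 × 1.72^(0.31) = 624.7 K.
Q = 0, so ΔU = W_on_gas = nCᵥΔT with Cᵥ = R/(γ−1) = 26.82 J/(mol·K).
ΔU = 2.71 × 26.82 × (624.7 − 528) = 7026 J.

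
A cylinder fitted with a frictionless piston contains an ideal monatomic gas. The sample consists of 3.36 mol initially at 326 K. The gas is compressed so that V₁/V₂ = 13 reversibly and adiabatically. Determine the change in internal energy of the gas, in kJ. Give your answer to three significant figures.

ΔU ≈ 61.9 kJ

For a reversible adiabat TV^(γ−1) is constant, so T₂ = T₁ (V₁/V₂)^(γ−1).
γ = 5/3 for a monatomic ideal gas, so γ−1 = 2/3.
T₂ = 326 × 13^(2/3) = 1802 K.
Q = 0, so ΔU = W_on_gas = nCᵥΔT with Cᵥ = R/(γ−1) = 12.47 J/(mol·K).
ΔU = 3.36 × 12.47 × (1802 − 326) = 61860 J.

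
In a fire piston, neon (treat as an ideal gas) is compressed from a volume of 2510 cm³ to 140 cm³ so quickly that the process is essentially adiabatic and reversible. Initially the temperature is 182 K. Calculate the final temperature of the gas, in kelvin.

For a reversible adiabat TV^(γ−1) is constant, so T₂ = T₁ (V₁/V₂)^(γ−1).
For a monatomic ideal gas γ = 5/3, so γ−1 = 2/3.
T₂ = 182 × (2510/140)^(2/3) = 1247 K.

T₂ ≈ 1250 K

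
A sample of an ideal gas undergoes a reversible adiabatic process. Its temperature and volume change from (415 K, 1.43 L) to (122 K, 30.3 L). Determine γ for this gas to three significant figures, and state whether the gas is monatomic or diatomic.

γ ≈ 1.40; diatomic

TV^(γ−1) = const ⇒ γ − 1 = ln(T₂/T₁) / ln(V₁/V₂).
γ = 1 + ln(122/415) / ln(1.43/30.3) = 1.401.
γ ≈ 1.40 is close to 7/5, so the gas is diatomic.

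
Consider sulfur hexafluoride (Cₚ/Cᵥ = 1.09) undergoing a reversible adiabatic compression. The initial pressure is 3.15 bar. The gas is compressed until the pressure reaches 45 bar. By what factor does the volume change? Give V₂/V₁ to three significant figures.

V₂/V₁ ≈ 0.0872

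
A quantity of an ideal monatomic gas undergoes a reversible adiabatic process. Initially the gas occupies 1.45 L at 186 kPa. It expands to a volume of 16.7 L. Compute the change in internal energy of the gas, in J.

ΔU ≈ -325 J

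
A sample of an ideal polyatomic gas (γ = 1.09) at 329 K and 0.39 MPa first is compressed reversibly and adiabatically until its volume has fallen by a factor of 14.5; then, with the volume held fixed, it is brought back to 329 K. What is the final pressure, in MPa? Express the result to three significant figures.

Adiabatic step (PV^γ = const): P₂ = 0.39×14.5^(1.09) = 7.194 MPa; T₂ = 329×14.5^(0.09) = 418.5 K.
Isochoric: P₃ = P₂(T₃/T₂) = 7.194 × (329/418.5) = 5.655 MPa.

P₃ ≈ 5.66 MPa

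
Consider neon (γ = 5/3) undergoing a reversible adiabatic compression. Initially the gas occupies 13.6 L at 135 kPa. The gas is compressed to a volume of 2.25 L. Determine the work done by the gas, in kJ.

P₂ = P₁(V₁/V₂)^γ = 135×(13.6/2.25)^(5/3) = 2708 kPa.
For a reversible adiabat, W_by_gas = (P₁V₁ − P₂V₂)/(γ−1).
W_by = (135000×0.0136 − 2.708×10^6×0.00225) / (2/3) = -6384 J.

W ≈ -6.38 kJ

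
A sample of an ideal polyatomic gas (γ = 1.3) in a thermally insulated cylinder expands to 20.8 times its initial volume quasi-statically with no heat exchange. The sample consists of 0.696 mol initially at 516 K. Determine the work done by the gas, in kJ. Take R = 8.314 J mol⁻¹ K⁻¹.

Adiabatic: T₁V₁^(γ−1) = T₂V₂^(γ−1) ⇒ T₂ = T₁ (V₁/V₂)^(γ−1).
T₂ = 516 × (1/20.8)^(0.3) = 207.6 K.
Q = 0, so ΔU = W_on_gas = nCᵥΔT with Cᵥ = R/(γ−1) = 27.71 J/(mol·K).
ΔU = 0.696 × 27.71 × (207.6 − 516) = -5949 J.
Work done by the gas = −ΔU = 5949 J.

W ≈ 5.95 kJ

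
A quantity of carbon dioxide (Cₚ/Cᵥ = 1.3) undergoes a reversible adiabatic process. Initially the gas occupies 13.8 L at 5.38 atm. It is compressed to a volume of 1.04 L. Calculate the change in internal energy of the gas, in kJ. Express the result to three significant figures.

ΔU ≈ 29.4 kJ

P₂ = P₁(V₁/V₂)^γ = 5.38×(13.8/1.04)^(1.3) = 155.1 atm.
For a reversible adiabat, W_by_gas = (P₁V₁ − P₂V₂)/(γ−1).
W_by = (545100×0.0138 − 1.571×10^7×0.00104) / (0.3) = -29390 J.
Q = 0 ⇒ ΔU = −W_by = 29390 J.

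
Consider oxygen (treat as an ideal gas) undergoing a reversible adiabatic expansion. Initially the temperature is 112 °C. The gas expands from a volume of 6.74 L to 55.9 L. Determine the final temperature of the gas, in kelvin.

T₂ ≈ 165 K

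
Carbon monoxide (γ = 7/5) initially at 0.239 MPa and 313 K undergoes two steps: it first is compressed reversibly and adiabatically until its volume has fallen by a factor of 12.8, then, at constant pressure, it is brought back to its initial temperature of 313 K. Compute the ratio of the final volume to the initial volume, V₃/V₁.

Adiabatic step: V₂/V₁ = 0.07812; T₂ = T₁·12.8^(2/5) = 867.8 K.
Isobaric step: V₃/V₂ = T₃/T₂ = 313/867.8.
V₃/V₁ = (V₂/V₁)(V₃/V₂) = 0.07812 × (313/867.8) = 0.02818.

V₃/V₁ ≈ 0.0282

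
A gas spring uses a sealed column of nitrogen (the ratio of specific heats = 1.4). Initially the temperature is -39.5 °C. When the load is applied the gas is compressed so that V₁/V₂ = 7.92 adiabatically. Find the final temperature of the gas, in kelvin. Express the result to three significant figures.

T₂ ≈ 535 K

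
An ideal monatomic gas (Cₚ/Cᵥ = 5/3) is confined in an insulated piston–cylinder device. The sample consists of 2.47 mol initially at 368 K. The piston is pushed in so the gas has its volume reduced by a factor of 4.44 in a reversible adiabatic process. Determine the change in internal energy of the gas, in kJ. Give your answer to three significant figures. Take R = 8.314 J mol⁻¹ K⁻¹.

For a reversible adiabat TV^(γ−1) is constant, so T₂ = T₁ (V₁/V₂)^(γ−1).
T₂ = 368 × 4.44^(2/3) = 994.1 K.
Q = 0, so ΔU = W_on_gas = nCᵥΔT with Cᵥ = R/(γ−1) = 12.47 J/(mol·K).
ΔU = 2.47 × 12.47 × (994.1 − 368) = 19290 J.

ΔU ≈ 19.3 kJ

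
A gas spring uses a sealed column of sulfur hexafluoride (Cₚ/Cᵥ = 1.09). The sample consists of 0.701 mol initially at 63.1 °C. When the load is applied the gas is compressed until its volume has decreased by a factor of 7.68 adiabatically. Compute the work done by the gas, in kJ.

For a reversible adiabat TV^(γ−1) is constant, so T₂ = T₁ (V₁/V₂)^(γ−1).
T₁ = 63.1 °C = 336.2 K.
T₂ = 336.2 × 7.68^(0.09) = 404 K.
Q = 0, so ΔU = W_on_gas = nCᵥΔT with Cᵥ = R/(γ−1) = 92.38 J/(mol·K).
ΔU = 0.701 × 92.38 × (404 − 336.2) = 4385 J.
Work done by the gas = −ΔU = -4385 J.

W ≈ -4.39 kJ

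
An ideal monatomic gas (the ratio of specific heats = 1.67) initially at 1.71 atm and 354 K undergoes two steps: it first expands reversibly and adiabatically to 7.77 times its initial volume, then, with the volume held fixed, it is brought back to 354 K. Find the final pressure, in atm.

Adiabatic step (PV^γ = const): P₂ = 1.71×(1/7.77)^(1.67) = 0.05572 atm; T₂ = 354×(1/7.77)^(0.67) = 89.62 K.
Isochoric: P₃ = P₂(T₃/T₂) = 0.05572 × (354/89.62) = 0.2201 atm.

P₃ ≈ 0.220 atm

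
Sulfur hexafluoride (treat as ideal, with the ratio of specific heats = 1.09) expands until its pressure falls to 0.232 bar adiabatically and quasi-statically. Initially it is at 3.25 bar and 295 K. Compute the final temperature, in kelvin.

T₂ ≈ 237 K

Along an adiabat T P^((1−γ)/γ) is constant, so T₂ = T₁ (P₂/P₁)^((γ−1)/γ).
T₂ = 295 × (0.232/3.25)^(0.0826) = 237.2 K.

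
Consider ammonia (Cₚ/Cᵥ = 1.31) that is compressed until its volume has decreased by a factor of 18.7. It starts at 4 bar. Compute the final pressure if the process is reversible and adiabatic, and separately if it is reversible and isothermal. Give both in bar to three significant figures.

Isothermal: P₂ = P₁(V₁/V₂) = 4×18.7 = 74.8 bar.
Adiabatic: P₂ = P₁(V₁/V₂)^γ = 4×18.7^(1.31) = 185.4 bar.

adiabatic: 185 bar; isothermal: 74.8 bar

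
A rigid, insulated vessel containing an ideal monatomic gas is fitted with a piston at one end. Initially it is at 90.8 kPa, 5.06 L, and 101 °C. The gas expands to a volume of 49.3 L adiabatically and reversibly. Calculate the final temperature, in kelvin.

For a reversible adiabat TV^(γ−1) is constant, so T₂ = T₁ (V₁/V₂)^(γ−1).
γ = 5/3 for a monatomic ideal gas.
T₁ = 101 °C = 374.1 K.
T₂ = 374.1 × (5.06/49.3)^(2/3) = 82.02 K.

T₂ ≈ 82.0 K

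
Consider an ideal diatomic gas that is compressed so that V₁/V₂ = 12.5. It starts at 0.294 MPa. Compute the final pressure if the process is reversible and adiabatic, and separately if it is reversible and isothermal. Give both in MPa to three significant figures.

For a diatomic ideal gas γ = 7/5.
Isothermal: P₂ = P₁(V₁/V₂) = 0.294×12.5 = 3.675 MPa.
Adiabatic: P₂ = P₁(V₁/V₂)^γ = 0.294×12.5^(7/5) = 10.09 MPa.

adiabatic: 10.1 MPa; isothermal: 3.67 MPa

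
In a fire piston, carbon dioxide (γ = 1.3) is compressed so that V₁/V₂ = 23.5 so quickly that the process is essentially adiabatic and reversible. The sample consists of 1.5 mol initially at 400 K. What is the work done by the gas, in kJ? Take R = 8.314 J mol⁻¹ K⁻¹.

Adiabatic: T₁V₁^(γ−1) = T₂V₂^(γ−1) ⇒ T₂ = T₁ (V₁/V₂)^(γ−1).
T₂ = 400 × 23.5^(0.3) = 1031 K.
Q = 0, so ΔU = W_on_gas = nCᵥΔT with Cᵥ = R/(γ−1) = 27.71 J/(mol·K).
ΔU = 1.5 × 27.71 × (1031 − 400) = 26240 J.
Work done by the gas = −ΔU = -26240 J.

W ≈ -26.2 kJ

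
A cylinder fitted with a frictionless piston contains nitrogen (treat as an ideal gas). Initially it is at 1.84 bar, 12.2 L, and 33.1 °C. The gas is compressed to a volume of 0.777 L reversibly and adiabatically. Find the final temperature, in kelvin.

T₂ ≈ 921 K

Adiabatic: T₁V₁^(γ−1) = T₂V₂^(γ−1) ⇒ T₂ = T₁ (V₁/V₂)^(γ−1).
γ = 7/5 for a diatomic ideal gas.
T₁ = 33.1 °C = 306.2 K.
T₂ = 306.2 × (12.2/0.777)^(2/5) = 921.4 K.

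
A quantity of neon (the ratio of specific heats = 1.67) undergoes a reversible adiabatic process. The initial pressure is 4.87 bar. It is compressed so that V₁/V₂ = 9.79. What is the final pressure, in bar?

P₂ ≈ 220 bar

Adiabatic: P₁V₁^γ = P₂V₂^γ ⇒ P₂ = P₁ (V₁/V₂)^γ.
P₂ = 4.87 × 9.79^(1.67) = 219.9 bar.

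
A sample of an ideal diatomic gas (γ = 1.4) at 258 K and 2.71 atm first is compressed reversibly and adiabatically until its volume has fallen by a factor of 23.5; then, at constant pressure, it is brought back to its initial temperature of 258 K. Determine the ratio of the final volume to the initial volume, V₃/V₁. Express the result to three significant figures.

V₃/V₁ ≈ 0.0120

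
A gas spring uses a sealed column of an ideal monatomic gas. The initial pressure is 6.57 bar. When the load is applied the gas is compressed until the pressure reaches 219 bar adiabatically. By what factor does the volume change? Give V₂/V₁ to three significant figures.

V₂/V₁ ≈ 0.122

From PV^γ = const, V₂/V₁ = (P₁/P₂)^(1/γ).
For a monatomic ideal gas γ = 5/3.
V₂/V₁ = (6.57/219)^(3/5) = 0.122.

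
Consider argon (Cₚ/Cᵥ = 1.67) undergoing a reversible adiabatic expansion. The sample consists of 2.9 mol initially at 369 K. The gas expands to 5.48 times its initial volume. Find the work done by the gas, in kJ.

W ≈ 9.03 kJ

Adiabatic: T₁V₁^(γ−1) = T₂V₂^(γ−1) ⇒ T₂ = T₁ (V₁/V₂)^(γ−1).
T₂ = 369 × (1/5.48)^(0.67) = 118 K.
Q = 0, so ΔU = W_on_gas = nCᵥΔT with Cᵥ = R/(γ−1) = 12.41 J/(mol·K).
ΔU = 2.9 × 12.41 × (118 − 369) = -9031 J.
Work done by the gas = −ΔU = 9031 J.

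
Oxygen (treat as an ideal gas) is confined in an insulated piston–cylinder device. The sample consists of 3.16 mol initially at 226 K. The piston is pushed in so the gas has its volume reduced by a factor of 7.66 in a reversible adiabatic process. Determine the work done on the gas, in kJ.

For a reversible adiabat TV^(γ−1) is constant, so T₂ = T₁ (V₁/V₂)^(γ−1).
γ = 7/5 for a diatomic ideal gas, so γ−1 = 2/5.
T₂ = 226 × 7.66^(2/5) = 510.3 K.
Q = 0, so ΔU = W_on_gas = nCᵥΔT with Cᵥ = R/(γ−1) = 20.79 J/(mol·K).
ΔU = 3.16 × 20.79 × (510.3 − 226) = 18670 J.

W ≈ 18.7 kJ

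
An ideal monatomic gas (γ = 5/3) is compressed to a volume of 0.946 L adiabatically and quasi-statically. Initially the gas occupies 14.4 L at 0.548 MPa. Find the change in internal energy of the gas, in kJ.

ΔU ≈ 60.9 kJ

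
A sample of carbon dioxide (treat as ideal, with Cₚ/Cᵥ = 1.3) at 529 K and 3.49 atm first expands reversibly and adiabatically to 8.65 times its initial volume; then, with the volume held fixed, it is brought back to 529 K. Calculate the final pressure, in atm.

P₃ ≈ 0.403 atm

Adiabatic step (PV^γ = const): P₂ = 3.49×(1/8.65)^(1.3) = 0.2112 atm; T₂ = 529×(1/8.65)^(0.3) = 276.9 K.
Isochoric: P₃ = P₂(T₃/T₂) = 0.2112 × (529/276.9) = 0.4035 atm.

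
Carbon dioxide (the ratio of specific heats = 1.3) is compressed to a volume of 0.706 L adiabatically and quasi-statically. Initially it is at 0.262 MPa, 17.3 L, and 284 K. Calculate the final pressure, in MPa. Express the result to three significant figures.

P₂ ≈ 16.8 MPa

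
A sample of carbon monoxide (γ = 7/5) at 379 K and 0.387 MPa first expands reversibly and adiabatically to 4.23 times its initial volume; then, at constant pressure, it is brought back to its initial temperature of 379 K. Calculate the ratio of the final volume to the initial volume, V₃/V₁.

Adiabatic step: V₂/V₁ = 4.23; T₂ = T₁·(1/4.23)^(2/5) = 212.9 K.
Isobaric step: V₃/V₂ = T₃/T₂ = 379/212.9.
V₃/V₁ = (V₂/V₁)(V₃/V₂) = 4.23 × (379/212.9) = 7.531.

V₃/V₁ ≈ 7.53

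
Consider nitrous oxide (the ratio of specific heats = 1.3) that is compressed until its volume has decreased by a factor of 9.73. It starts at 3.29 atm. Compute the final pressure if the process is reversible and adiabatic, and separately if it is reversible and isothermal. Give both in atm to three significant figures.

Isothermal: P₂ = P₁(V₁/V₂) = 3.29×9.73 = 32.01 atm.
Adiabatic: P₂ = P₁(V₁/V₂)^γ = 3.29×9.73^(1.3) = 63.35 atm.

adiabatic: 63.3 atm; isothermal: 32.0 atm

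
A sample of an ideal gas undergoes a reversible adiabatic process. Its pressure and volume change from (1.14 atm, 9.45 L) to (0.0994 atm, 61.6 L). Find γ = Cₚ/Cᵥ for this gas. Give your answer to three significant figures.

PV^γ = const ⇒ γ = ln(P₂/P₁) / ln(V₁/V₂).
γ = ln(0.0994/1.14) / ln(9.45/61.6) = 1.301.

γ ≈ 1.30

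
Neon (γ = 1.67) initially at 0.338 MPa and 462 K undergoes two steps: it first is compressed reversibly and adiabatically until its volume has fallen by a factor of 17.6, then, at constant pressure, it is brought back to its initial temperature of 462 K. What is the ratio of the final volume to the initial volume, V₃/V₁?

V₃/V₁ ≈ 0.00832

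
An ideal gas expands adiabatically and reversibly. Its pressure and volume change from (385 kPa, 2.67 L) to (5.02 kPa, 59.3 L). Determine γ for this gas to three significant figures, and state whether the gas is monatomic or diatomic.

PV^γ = const ⇒ γ = ln(P₂/P₁) / ln(V₁/V₂).
γ = ln(5.02/385) / ln(2.67/59.3) = 1.4.
γ ≈ 1.40 is close to 7/5, so the gas is diatomic.

γ ≈ 1.40; diatomic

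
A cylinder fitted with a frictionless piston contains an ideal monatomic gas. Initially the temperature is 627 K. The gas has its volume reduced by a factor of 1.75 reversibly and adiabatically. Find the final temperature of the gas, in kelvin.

Adiabatic: T₁V₁^(γ−1) = T₂V₂^(γ−1) ⇒ T₂ = T₁ (V₁/V₂)^(γ−1).
For a monatomic ideal gas γ = 5/3, so γ−1 = 2/3.
T₂ = 627 × 1.75^(2/3) = 910.5 K.

T₂ ≈ 911 K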